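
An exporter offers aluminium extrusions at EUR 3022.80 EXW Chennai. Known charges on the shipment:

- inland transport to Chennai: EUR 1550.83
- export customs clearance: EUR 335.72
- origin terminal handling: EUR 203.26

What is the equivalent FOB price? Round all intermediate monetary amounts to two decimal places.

From EXW to FOB, the seller additionally bears: inland to port, export clearance, origin terminal.
FOB price = 3022.80 + 1550.83 + 335.72 + 203.26 = 5112.61

FOB price: EUR 5112.61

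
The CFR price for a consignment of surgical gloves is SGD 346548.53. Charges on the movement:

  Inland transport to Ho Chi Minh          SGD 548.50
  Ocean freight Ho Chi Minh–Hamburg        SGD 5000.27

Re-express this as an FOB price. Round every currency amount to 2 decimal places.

FOB price: SGD 341548.26

Not relevant to the conversion: inland to port — on the seller under both CFR and FOB; already in the CFR price and stays in the FOB price.
From CFR to FOB, the seller no longer bears: freight.
FOB price = 346548.53 − 5000.27 = 341548.26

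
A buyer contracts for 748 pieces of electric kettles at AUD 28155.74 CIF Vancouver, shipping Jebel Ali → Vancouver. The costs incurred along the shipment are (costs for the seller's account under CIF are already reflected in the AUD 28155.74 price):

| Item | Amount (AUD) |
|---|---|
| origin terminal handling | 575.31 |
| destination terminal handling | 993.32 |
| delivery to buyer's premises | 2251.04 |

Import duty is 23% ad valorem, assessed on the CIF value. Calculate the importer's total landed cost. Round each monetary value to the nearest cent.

Total landed cost: AUD 37875.92

CIF: the seller pays costs through ocean freight and marine insurance to the destination port.
Already in the invoice (seller's account under CIF): origin terminal — exclude.
The CIF price already equals the CIF value: 28155.74
Import duty = 28155.74 × 23% = 6475.82
Buyer bears: destination terminal 993.32 + delivery 2251.04 + duty 6475.82 = 9720.18
Landed cost = invoice 28155.74 + 9720.18 = 37875.92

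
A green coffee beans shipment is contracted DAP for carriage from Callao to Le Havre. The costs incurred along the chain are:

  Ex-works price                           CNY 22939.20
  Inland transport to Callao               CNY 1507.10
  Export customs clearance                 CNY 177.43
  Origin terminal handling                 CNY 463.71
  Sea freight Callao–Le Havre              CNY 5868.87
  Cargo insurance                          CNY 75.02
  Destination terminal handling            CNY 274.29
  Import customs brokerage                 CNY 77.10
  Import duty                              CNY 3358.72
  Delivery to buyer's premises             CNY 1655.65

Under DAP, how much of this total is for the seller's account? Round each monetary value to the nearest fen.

DAP: the seller bears all costs to the named destination except import duty and clearance.
Seller's account: goods 22939.20 + inland to port 1507.10 + export clearance 177.43 + origin terminal 463.71 + freight 5868.87 + insurance 75.02 + destination terminal 274.29 + delivery 1655.65 = 32961.27
Buyer's account: brokerage 77.10 + duty 3358.72 = 3435.82

Seller's account: CNY 32961.27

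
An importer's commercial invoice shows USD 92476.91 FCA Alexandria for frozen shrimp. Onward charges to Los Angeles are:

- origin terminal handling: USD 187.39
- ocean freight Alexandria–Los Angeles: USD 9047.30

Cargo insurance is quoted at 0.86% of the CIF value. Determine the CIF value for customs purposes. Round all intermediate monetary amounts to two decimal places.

CIF value: USD 102593.91

Let C be the CIF value. C = FCA price + pre-shipment costs + freight + 0.86% × C
C − 0.86% × C = 92476.91 + 187.39 + 9047.30
0.9914 × C = 101711.60
C = 101711.60 / 0.9914 = 102593.91
Insurance premium = 0.86% × 102593.91 = 882.31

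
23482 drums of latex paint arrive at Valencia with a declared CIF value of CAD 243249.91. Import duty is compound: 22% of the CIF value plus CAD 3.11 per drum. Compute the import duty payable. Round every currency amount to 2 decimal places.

Import duty: CAD 126544.00

Ad valorem component: 243249.91 × 22% = 53514.98
Specific component: 23482 × 3.11 = 73029.02
Import duty = 53514.98 + 73029.02 = 126544.00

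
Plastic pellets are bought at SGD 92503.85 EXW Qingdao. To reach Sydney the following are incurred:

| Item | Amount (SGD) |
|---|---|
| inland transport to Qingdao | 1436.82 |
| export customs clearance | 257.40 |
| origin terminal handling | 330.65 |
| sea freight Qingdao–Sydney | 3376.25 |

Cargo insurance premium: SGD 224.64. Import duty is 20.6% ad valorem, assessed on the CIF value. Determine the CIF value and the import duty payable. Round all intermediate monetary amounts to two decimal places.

CIF = EXW price + pre-shipment costs + freight + insurance
CIF = 92503.85 + 1436.82 + 257.40 + 330.65 + 3376.25 + 224.64 = 98129.61
Import duty = 98129.61 × 20.6% = 20214.70

CIF value: SGD 98129.61; import duty: SGD 20214.70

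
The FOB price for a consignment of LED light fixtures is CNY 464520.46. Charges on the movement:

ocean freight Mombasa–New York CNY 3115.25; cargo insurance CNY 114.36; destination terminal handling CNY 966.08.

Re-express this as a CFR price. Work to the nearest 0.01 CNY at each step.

Not relevant to the conversion: destination terminal, insurance — on the buyer under both terms; not part of either seller's price.
From FOB to CFR, the seller additionally bears: freight.
CFR price = 464520.46 + 3115.25 = 467635.71

CFR price: CNY 467635.71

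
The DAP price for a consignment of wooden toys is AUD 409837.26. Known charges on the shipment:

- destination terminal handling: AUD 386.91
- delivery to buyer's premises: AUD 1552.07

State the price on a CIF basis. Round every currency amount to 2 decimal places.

From DAP to CIF, the seller no longer bears: destination terminal, delivery.
CIF price = 409837.26 − 386.91 − 1552.07 = 407898.28

CIF price: AUD 407898.28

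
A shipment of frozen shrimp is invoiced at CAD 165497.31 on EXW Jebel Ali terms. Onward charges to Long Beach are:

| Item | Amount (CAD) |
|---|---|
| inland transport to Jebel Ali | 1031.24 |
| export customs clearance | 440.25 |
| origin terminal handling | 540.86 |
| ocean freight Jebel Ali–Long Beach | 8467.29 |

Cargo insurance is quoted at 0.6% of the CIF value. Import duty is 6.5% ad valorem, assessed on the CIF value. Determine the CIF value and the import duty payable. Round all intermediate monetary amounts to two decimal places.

Let C be the CIF value. C = EXW price + pre-shipment costs + freight + 0.6% × C
C − 0.6% × C = 165497.31 + 1031.24 + 440.25 + 540.86 + 8467.29
0.994 × C = 175976.95
C = 175976.95 / 0.994 = 177039.19
Insurance premium = 0.6% × 177039.19 = 1062.24
Import duty = 177039.19 × 6.5% = 11507.55

CIF value: CAD 177039.19; import duty: CAD 11507.55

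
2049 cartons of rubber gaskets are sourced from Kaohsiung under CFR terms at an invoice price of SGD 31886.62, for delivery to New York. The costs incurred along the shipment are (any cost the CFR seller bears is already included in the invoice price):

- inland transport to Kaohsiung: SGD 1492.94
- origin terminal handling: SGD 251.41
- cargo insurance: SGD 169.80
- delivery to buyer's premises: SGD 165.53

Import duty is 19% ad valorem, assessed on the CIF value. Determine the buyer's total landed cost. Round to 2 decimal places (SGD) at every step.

CFR: the seller pays costs through ocean freight to the destination port, but not insurance.
Already in the invoice (seller's account under CFR): inland to port, origin terminal — exclude.
CIF value = CFR price + insurance = 31886.62 + 169.80 = 32056.42
Import duty = 32056.42 × 19% = 6090.72
Buyer bears: insurance 169.80 + delivery 165.53 + duty 6090.72 = 6426.05
Landed cost = invoice 31886.62 + 6426.05 = 38312.67

Total landed cost: SGD 38312.67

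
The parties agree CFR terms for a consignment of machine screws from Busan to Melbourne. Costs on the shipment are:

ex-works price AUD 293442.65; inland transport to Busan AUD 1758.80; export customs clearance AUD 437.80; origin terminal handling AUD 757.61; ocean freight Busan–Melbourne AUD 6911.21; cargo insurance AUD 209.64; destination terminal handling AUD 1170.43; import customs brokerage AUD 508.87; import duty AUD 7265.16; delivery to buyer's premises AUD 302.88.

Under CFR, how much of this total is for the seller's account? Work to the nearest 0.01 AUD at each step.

Seller's account: AUD 303308.07

CFR: the seller pays costs through ocean freight to the destination port, but not insurance.
Seller's account: goods 293442.65 + inland to port 1758.80 + export clearance 437.80 + origin terminal 757.61 + freight 6911.21 = 303308.07
Buyer's account: insurance 209.64 + destination terminal 1170.43 + brokerage 508.87 + duty 7265.16 + delivery 302.88 = 9456.98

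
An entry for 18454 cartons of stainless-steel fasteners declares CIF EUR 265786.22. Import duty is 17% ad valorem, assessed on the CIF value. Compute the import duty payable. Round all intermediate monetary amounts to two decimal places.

Import duty: EUR 45183.66

Import duty = 265786.22 × 17% = 45183.66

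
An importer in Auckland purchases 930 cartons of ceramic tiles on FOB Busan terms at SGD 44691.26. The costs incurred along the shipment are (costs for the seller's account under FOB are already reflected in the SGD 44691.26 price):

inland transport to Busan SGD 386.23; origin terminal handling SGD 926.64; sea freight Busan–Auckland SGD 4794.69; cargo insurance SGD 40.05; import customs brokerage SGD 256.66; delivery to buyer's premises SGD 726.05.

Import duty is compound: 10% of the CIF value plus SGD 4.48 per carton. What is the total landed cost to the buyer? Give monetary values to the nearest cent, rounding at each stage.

FOB: the seller bears costs until goods are on board at the origin port; the buyer bears freight, insurance and all costs thereafter.
Already in the invoice (seller's account under FOB): inland to port, origin terminal — exclude.
CIF value = FOB price + freight + insurance = 44691.26 + 4794.69 + 40.05 = 49526.00
Ad valorem component: 49526.00 × 10% = 4952.60
Specific component: 930 × 4.48 = 4166.40
Import duty = 4952.60 + 4166.40 = 9119.00
Buyer bears: freight 4794.69 + insurance 40.05 + brokerage 256.66 + delivery 726.05 + duty 9119.00 = 14936.45
Landed cost = invoice 44691.26 + 14936.45 = 59627.71

Total landed cost: SGD 59627.71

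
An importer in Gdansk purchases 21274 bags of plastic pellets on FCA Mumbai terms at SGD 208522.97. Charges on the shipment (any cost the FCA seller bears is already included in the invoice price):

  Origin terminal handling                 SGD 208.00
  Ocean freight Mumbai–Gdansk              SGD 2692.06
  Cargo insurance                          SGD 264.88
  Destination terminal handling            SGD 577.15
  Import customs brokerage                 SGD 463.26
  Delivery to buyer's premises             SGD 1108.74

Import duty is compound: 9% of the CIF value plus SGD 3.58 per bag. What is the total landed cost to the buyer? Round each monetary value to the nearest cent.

FCA: the seller delivers export-cleared goods to the carrier; the buyer bears costs from that point.
CIF value = FCA price + origin terminal + freight + insurance = 208522.97 + 208.00 + 2692.06 + 264.88 = 211687.91
Ad valorem component: 211687.91 × 9% = 19051.91
Specific component: 21274 × 3.58 = 76160.92
Import duty = 19051.91 + 76160.92 = 95212.83
Buyer bears: origin terminal 208.00 + freight 2692.06 + insurance 264.88 + destination terminal 577.15 + brokerage 463.26 + delivery 1108.74 + duty 95212.83 = 100526.92
Landed cost = invoice 208522.97 + 100526.92 = 309049.89

Total landed cost: SGD 309049.89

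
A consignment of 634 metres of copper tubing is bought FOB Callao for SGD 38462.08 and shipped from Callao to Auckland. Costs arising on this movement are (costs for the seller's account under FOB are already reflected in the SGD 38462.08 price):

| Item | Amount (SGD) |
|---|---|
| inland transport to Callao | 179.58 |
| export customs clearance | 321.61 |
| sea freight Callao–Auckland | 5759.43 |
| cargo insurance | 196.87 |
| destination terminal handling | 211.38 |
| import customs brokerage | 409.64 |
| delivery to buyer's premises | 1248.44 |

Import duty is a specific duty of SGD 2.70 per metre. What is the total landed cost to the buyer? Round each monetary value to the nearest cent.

FOB: the seller bears costs until goods are on board at the origin port; the buyer bears freight, insurance and all costs thereafter.
Already in the invoice (seller's account under FOB): inland to port, export clearance — exclude.
CIF value = FOB price + freight + insurance = 38462.08 + 5759.43 + 196.87 = 44418.38
Import duty = 634 × 2.70 = 1711.80
Buyer bears: freight 5759.43 + insurance 196.87 + destination terminal 211.38 + brokerage 409.64 + delivery 1248.44 + duty 1711.80 = 9537.56
Landed cost = invoice 38462.08 + 9537.56 = 47999.64

Total landed cost: SGD 47999.64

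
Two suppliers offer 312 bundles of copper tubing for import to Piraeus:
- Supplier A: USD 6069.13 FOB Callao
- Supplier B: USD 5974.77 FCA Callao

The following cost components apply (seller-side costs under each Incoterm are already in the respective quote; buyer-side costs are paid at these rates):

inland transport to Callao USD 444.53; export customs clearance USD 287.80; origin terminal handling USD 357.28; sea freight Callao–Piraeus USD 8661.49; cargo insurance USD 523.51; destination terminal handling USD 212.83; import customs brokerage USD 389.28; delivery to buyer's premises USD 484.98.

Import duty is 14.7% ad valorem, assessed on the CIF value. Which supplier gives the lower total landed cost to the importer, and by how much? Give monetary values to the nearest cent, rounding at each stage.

Supplier A is cheaper by USD 301.57

Supplier A (FOB):
CIF value = FOB price + freight + insurance = 6069.13 + 8661.49 + 523.51 = 15254.13
Import duty = 15254.13 × 14.7% = 2242.36
Buyer bears (A): 8661.49 + 523.51 + 212.83 + 389.28 + 484.98 = 10272.09
Landed cost (A) = invoice 6069.13 + 10272.09 + duty 2242.36 = 18583.58
Supplier B (FCA):
CIF value = FCA price + origin terminal + freight + insurance = 5974.77 + 357.28 + 8661.49 + 523.51 = 15517.05
Import duty = 15517.05 × 14.7% = 2281.01
Buyer bears (B): 357.28 + 8661.49 + 523.51 + 212.83 + 389.28 + 484.98 = 10629.37
Landed cost (B) = invoice 5974.77 + 10629.37 + duty 2281.01 = 18885.15
Difference = |18583.58 − 18885.15| = 301.57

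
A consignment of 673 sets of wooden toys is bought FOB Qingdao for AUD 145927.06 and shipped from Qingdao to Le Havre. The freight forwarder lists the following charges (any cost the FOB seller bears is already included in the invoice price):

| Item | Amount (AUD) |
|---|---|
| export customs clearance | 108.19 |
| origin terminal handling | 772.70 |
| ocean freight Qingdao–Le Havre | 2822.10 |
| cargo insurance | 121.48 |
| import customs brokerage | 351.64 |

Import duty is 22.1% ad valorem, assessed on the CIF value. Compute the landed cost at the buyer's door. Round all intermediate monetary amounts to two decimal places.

FOB: the seller bears costs until goods are on board at the origin port; the buyer bears freight, insurance and all costs thereafter.
Already in the invoice (seller's account under FOB): export clearance, origin terminal — exclude.
CIF value = FOB price + freight + insurance = 145927.06 + 2822.10 + 121.48 = 148870.64
Import duty = 148870.64 × 22.1% = 32900.41
Buyer bears: freight 2822.10 + insurance 121.48 + brokerage 351.64 + duty 32900.41 = 36195.63
Landed cost = invoice 145927.06 + 36195.63 = 182122.69

Total landed cost: AUD 182122.69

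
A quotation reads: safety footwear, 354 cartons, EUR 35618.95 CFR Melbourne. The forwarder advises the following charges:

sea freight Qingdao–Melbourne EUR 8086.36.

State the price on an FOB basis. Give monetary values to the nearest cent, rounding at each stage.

FOB price: EUR 27532.59

From CFR to FOB, the seller no longer bears: freight.
FOB price = 35618.95 − 8086.36 = 27532.59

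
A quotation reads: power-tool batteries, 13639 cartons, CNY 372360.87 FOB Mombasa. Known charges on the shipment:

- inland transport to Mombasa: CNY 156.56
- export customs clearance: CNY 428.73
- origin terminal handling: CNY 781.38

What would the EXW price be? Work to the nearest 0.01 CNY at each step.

EXW price: CNY 370994.20

From FOB to EXW, the seller no longer bears: inland to port, export clearance, origin terminal.
EXW price = 372360.87 − 156.56 − 428.73 − 781.38 = 370994.20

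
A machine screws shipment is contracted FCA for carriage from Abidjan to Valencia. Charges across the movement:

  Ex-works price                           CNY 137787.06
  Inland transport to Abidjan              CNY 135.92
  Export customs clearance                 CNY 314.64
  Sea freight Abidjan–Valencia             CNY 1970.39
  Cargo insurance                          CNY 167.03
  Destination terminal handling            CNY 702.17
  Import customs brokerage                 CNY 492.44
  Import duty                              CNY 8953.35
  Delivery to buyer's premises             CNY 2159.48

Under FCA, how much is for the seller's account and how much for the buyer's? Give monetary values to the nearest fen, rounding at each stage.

Seller: CNY 138237.62; buyer: CNY 14444.86

FCA: the seller delivers export-cleared goods to the carrier; the buyer bears costs from that point.
Seller's account: goods 137787.06 + inland to port 135.92 + export clearance 314.64 = 138237.62
Buyer's account: freight 1970.39 + insurance 167.03 + destination terminal 702.17 + brokerage 492.44 + duty 8953.35 + delivery 2159.48 = 14444.86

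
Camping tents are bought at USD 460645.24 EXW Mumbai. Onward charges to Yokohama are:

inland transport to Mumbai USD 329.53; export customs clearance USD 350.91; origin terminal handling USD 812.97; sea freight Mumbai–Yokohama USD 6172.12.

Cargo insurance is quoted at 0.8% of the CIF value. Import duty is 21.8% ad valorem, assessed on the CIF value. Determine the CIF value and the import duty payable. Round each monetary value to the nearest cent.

Let C be the CIF value. C = EXW price + pre-shipment costs + freight + 0.8% × C
C − 0.8% × C = 460645.24 + 329.53 + 350.91 + 812.97 + 6172.12
0.992 × C = 468310.77
C = 468310.77 / 0.992 = 472087.47
Insurance premium = 0.8% × 472087.47 = 3776.70
Import duty = 472087.47 × 21.8% = 102915.07

CIF value: USD 472087.47; import duty: USD 102915.07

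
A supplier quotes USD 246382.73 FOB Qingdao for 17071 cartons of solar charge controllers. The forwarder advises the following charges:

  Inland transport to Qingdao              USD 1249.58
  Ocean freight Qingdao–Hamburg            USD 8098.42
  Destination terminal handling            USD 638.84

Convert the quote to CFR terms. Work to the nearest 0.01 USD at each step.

CFR price: USD 254481.15

Not relevant to the conversion: inland to port — on the seller under both FOB and CFR; already in the FOB price and stays in the CFR price. destination terminal — on the buyer under both terms; not part of either seller's price.
From FOB to CFR, the seller additionally bears: freight.
CFR price = 246382.73 + 8098.42 = 254481.15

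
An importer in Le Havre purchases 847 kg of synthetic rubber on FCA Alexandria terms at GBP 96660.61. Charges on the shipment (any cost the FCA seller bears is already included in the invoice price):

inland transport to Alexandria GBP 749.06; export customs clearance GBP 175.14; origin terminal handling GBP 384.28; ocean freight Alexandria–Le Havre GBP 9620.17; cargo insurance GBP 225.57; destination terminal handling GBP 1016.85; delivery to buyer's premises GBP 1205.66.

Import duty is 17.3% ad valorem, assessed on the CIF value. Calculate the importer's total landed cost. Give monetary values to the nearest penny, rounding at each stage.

Total landed cost: GBP 127605.22

FCA: the seller delivers export-cleared goods to the carrier; the buyer bears costs from that point.
Already in the invoice (seller's account under FCA): inland to port, export clearance — exclude.
CIF value = FCA price + origin terminal + freight + insurance = 96660.61 + 384.28 + 9620.17 + 225.57 = 106890.63
Import duty = 106890.63 × 17.3% = 18492.08
Buyer bears: origin terminal 384.28 + freight 9620.17 + insurance 225.57 + destination terminal 1016.85 + delivery 1205.66 + duty 18492.08 = 30944.61
Landed cost = invoice 96660.61 + 30944.61 = 127605.22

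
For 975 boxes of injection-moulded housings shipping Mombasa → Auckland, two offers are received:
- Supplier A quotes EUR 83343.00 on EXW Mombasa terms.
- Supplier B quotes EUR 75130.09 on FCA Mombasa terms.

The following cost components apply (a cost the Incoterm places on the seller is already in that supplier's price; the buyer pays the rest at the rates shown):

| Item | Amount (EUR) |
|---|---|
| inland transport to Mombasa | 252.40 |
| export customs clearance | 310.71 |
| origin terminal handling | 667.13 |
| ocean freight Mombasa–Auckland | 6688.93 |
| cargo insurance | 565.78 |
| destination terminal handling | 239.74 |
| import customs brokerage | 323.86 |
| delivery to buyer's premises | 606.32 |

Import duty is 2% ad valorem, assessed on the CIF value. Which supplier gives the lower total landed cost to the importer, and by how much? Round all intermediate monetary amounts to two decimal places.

Supplier B is cheaper by EUR 8951.54

Supplier A (EXW):
CIF value = EXW price + inland to port + export clearance + origin terminal + freight + insurance = 83343.00 + 252.40 + 310.71 + 667.13 + 6688.93 + 565.78 = 91827.95
Import duty = 91827.95 × 2% = 1836.56
Buyer bears (A): 252.40 + 310.71 + 667.13 + 6688.93 + 565.78 + 239.74 + 323.86 + 606.32 = 9654.87
Landed cost (A) = invoice 83343.00 + 9654.87 + duty 1836.56 = 94834.43
Supplier B (FCA):
CIF value = FCA price + origin terminal + freight + insurance = 75130.09 + 667.13 + 6688.93 + 565.78 = 83051.93
Import duty = 83051.93 × 2% = 1661.04
Buyer bears (B): 667.13 + 6688.93 + 565.78 + 239.74 + 323.86 + 606.32 = 9091.76
Landed cost (B) = invoice 75130.09 + 9091.76 + duty 1661.04 = 85882.89
Difference = |94834.43 − 85882.89| = 8951.54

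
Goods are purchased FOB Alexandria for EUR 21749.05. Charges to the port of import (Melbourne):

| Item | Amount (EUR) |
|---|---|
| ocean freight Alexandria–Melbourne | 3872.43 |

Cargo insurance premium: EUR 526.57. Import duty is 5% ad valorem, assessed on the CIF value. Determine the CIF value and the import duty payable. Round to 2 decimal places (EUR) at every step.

CIF value: EUR 26148.05; import duty: EUR 1307.40

CIF = FOB price + freight + insurance
CIF = 21749.05 + 3872.43 + 526.57 = 26148.05
Import duty = 26148.05 × 5% = 1307.40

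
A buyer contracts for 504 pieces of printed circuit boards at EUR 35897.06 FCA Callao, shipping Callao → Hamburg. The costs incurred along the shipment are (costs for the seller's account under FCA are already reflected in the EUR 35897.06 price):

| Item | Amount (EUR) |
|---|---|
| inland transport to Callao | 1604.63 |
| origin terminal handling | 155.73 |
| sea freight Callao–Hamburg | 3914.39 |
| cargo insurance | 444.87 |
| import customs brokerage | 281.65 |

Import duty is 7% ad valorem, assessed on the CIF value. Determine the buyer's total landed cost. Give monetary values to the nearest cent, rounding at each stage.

FCA: the seller delivers export-cleared goods to the carrier; the buyer bears costs from that point.
Already in the invoice (seller's account under FCA): inland to port — exclude.
CIF value = FCA price + origin terminal + freight + insurance = 35897.06 + 155.73 + 3914.39 + 444.87 = 40412.05
Import duty = 40412.05 × 7% = 2828.84
Buyer bears: origin terminal 155.73 + freight 3914.39 + insurance 444.87 + brokerage 281.65 + duty 2828.84 = 7625.48
Landed cost = invoice 35897.06 + 7625.48 = 43522.54

Total landed cost: EUR 43522.54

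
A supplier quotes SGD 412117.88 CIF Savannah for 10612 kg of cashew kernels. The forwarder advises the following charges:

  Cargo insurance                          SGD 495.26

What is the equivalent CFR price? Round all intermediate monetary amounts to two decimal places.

CFR price: SGD 411622.62

From CIF to CFR, the seller no longer bears: insurance.
CFR price = 412117.88 − 495.26 = 411622.62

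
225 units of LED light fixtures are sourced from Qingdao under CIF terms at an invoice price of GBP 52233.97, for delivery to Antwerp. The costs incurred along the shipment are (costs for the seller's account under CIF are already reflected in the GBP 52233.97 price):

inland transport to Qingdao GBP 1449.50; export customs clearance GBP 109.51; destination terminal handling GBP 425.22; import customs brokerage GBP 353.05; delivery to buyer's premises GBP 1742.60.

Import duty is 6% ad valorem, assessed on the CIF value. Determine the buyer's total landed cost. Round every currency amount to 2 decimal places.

CIF: the seller pays costs through ocean freight and marine insurance to the destination port.
Already in the invoice (seller's account under CIF): inland to port, export clearance — exclude.
The CIF price already equals the CIF value: 52233.97
Import duty = 52233.97 × 6% = 3134.04
Buyer bears: destination terminal 425.22 + brokerage 353.05 + delivery 1742.60 + duty 3134.04 = 5654.91
Landed cost = invoice 52233.97 + 5654.91 = 57888.88

Total landed cost: GBP 57888.88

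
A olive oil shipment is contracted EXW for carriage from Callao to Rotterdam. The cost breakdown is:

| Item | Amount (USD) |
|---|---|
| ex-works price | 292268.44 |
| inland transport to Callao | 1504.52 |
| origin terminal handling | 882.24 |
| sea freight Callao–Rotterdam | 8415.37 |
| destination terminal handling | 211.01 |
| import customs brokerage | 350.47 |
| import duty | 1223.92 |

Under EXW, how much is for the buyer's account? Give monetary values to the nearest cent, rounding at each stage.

EXW: the seller makes goods available at their premises; the buyer bears all onward costs.
Seller's account: goods 292268.44 = 292268.44
Buyer's account: inland to port 1504.52 + origin terminal 882.24 + freight 8415.37 + destination terminal 211.01 + brokerage 350.47 + duty 1223.92 = 12587.53

Buyer's account: USD 12587.53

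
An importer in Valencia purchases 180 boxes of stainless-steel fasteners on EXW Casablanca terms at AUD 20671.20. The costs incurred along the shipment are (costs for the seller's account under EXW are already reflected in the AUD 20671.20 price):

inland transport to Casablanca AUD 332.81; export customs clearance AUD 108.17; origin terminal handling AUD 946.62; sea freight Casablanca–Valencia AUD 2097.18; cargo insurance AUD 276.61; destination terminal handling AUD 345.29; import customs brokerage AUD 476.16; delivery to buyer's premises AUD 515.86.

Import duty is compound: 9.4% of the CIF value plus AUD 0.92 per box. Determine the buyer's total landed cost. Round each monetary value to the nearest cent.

EXW: the seller makes goods available at their premises; the buyer bears all onward costs.
CIF value = EXW price + inland to port + export clearance + origin terminal + freight + insurance = 20671.20 + 332.81 + 108.17 + 946.62 + 2097.18 + 276.61 = 24432.59
Ad valorem component: 24432.59 × 9.4% = 2296.66
Specific component: 180 × 0.92 = 165.60
Import duty = 2296.66 + 165.60 = 2462.26
Buyer bears: inland to port 332.81 + export clearance 108.17 + origin terminal 946.62 + freight 2097.18 + insurance 276.61 + destination terminal 345.29 + brokerage 476.16 + delivery 515.86 + duty 2462.26 = 7560.96
Landed cost = invoice 20671.20 + 7560.96 = 28232.16

Total landed cost: AUD 28232.16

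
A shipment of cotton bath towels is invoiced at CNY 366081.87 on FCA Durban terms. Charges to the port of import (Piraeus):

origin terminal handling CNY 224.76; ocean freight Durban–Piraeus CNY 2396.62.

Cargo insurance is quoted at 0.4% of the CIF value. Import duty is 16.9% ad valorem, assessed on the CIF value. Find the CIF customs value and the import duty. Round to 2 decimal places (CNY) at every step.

CIF value: CNY 370183.99; import duty: CNY 62561.09

Let C be the CIF value. C = FCA price + pre-shipment costs + freight + 0.4% × C
C − 0.4% × C = 366081.87 + 224.76 + 2396.62
0.996 × C = 368703.25
C = 368703.25 / 0.996 = 370183.99
Insurance premium = 0.4% × 370183.99 = 1480.74
Import duty = 370183.99 × 16.9% = 62561.09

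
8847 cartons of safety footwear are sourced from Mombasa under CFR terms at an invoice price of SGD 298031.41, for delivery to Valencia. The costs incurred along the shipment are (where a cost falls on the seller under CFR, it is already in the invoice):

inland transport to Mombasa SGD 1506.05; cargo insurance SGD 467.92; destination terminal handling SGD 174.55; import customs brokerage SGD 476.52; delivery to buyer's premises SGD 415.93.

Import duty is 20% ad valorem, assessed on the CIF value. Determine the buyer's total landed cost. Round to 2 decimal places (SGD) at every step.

CFR: the seller pays costs through ocean freight to the destination port, but not insurance.
Already in the invoice (seller's account under CFR): inland to port — exclude.
CIF value = CFR price + insurance = 298031.41 + 467.92 = 298499.33
Import duty = 298499.33 × 20% = 59699.87
Buyer bears: insurance 467.92 + destination terminal 174.55 + brokerage 476.52 + delivery 415.93 + duty 59699.87 = 61234.79
Landed cost = invoice 298031.41 + 61234.79 = 359266.20

Total landed cost: SGD 359266.20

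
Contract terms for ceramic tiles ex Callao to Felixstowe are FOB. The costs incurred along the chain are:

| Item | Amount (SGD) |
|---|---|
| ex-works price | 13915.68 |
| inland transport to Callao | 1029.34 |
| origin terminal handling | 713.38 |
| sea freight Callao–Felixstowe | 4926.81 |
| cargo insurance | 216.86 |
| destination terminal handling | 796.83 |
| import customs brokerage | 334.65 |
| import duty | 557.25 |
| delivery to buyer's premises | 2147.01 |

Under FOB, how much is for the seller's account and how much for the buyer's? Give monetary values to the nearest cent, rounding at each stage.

Seller: SGD 15658.40; buyer: SGD 8979.41

FOB: the seller bears costs until goods are on board at the origin port; the buyer bears freight, insurance and all costs thereafter.
Seller's account: goods 13915.68 + inland to port 1029.34 + origin terminal 713.38 = 15658.40
Buyer's account: freight 4926.81 + insurance 216.86 + destination terminal 796.83 + brokerage 334.65 + duty 557.25 + delivery 2147.01 = 8979.41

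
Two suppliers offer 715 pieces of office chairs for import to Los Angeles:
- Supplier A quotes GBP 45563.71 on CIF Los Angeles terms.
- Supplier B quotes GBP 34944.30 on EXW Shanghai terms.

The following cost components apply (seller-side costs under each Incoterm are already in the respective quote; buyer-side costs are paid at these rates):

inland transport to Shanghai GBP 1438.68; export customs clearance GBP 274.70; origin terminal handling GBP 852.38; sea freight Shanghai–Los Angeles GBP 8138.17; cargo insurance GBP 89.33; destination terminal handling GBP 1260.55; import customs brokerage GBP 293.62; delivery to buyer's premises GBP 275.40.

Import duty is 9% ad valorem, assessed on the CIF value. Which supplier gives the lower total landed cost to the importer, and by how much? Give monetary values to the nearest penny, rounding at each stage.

Supplier A (CIF):
The CIF price already equals the CIF value: 45563.71
Import duty = 45563.71 × 9% = 4100.73
Buyer bears (A): 1260.55 + 293.62 + 275.40 = 1829.57
Landed cost (A) = invoice 45563.71 + 1829.57 + duty 4100.73 = 51494.01
Supplier B (EXW):
CIF value = EXW price + inland to port + export clearance + origin terminal + freight + insurance = 34944.30 + 1438.68 + 274.70 + 852.38 + 8138.17 + 89.33 = 45737.56
Import duty = 45737.56 × 9% = 4116.38
Buyer bears (B): 1438.68 + 274.70 + 852.38 + 8138.17 + 89.33 + 1260.55 + 293.62 + 275.40 = 12622.83
Landed cost (B) = invoice 34944.30 + 12622.83 + duty 4116.38 = 51683.51
Difference = |51494.01 − 51683.51| = 189.50

Supplier A is cheaper by GBP 189.50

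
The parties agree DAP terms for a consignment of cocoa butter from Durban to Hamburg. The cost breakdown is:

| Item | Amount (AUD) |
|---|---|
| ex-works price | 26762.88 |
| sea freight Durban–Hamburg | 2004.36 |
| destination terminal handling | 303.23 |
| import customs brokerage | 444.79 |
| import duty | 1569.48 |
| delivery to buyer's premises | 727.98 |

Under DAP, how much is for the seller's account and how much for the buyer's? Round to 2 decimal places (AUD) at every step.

DAP: the seller bears all costs to the named destination except import duty and clearance.
Seller's account: goods 26762.88 + freight 2004.36 + destination terminal 303.23 + delivery 727.98 = 29798.45
Buyer's account: brokerage 444.79 + duty 1569.48 = 2014.27

Seller: AUD 29798.45; buyer: AUD 2014.27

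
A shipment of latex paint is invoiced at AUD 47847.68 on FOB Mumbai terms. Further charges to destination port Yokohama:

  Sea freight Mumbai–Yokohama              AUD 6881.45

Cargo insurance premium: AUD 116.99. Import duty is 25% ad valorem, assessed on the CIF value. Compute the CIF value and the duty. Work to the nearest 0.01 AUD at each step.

CIF value: AUD 54846.12; import duty: AUD 13711.53

CIF = FOB price + freight + insurance
CIF = 47847.68 + 6881.45 + 116.99 = 54846.12
Import duty = 54846.12 × 25% = 13711.53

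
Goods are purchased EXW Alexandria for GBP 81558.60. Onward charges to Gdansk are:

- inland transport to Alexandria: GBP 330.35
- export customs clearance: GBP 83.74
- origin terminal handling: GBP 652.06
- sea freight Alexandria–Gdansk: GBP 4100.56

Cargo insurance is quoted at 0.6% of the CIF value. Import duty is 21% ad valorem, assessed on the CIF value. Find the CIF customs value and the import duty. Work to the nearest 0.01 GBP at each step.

Let C be the CIF value. C = EXW price + pre-shipment costs + freight + 0.6% × C
C − 0.6% × C = 81558.60 + 330.35 + 83.74 + 652.06 + 4100.56
0.994 × C = 86725.31
C = 86725.31 / 0.994 = 87248.80
Insurance premium = 0.6% × 87248.80 = 523.49
Import duty = 87248.80 × 21% = 18322.25

CIF value: GBP 87248.80; import duty: GBP 18322.25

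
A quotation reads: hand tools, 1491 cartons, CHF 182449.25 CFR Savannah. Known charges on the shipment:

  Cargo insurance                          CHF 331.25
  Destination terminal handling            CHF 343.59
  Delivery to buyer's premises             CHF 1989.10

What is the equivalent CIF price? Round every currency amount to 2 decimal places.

CIF price: CHF 182780.50

Not relevant to the conversion: destination terminal, delivery — on the buyer under both terms; not part of either seller's price.
From CFR to CIF, the seller additionally bears: insurance.
CIF price = 182449.25 + 331.25 = 182780.50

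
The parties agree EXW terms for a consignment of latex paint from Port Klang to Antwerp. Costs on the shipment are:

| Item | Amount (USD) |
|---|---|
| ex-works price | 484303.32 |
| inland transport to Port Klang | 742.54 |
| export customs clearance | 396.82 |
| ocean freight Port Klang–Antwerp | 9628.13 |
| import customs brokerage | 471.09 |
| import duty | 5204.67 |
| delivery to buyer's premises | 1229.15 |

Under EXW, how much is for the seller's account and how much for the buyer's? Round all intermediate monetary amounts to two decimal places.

Seller: USD 484303.32; buyer: USD 17672.40

EXW: the seller makes goods available at their premises; the buyer bears all onward costs.
Seller's account: goods 484303.32 = 484303.32
Buyer's account: inland to port 742.54 + export clearance 396.82 + freight 9628.13 + brokerage 471.09 + duty 5204.67 + delivery 1229.15 = 17672.40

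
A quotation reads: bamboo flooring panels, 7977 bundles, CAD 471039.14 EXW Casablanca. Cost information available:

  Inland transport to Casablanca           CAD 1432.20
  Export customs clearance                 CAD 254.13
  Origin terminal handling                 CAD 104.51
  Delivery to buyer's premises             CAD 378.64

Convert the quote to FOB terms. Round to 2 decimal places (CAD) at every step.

Not relevant to the conversion: delivery — on the buyer under both terms; not part of either seller's price.
From EXW to FOB, the seller additionally bears: inland to port, export clearance, origin terminal.
FOB price = 471039.14 + 1432.20 + 254.13 + 104.51 = 472829.98

FOB price: CAD 472829.98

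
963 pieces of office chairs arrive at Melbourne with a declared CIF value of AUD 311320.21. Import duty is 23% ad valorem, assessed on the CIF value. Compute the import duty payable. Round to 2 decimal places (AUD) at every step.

Import duty = 311320.21 × 23% = 71603.65

Import duty: AUD 71603.65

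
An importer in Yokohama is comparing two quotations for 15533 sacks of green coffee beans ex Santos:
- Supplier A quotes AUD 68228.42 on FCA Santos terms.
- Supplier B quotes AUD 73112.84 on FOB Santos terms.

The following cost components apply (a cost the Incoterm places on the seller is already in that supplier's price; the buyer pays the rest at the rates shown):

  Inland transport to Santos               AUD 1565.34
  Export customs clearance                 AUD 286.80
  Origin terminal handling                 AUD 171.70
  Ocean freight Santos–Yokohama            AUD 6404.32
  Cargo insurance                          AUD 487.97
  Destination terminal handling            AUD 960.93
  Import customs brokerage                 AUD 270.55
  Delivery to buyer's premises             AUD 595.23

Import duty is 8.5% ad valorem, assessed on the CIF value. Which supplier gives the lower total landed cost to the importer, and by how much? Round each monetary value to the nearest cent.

Supplier A is cheaper by AUD 5113.31

Supplier A (FCA):
CIF value = FCA price + origin terminal + freight + insurance = 68228.42 + 171.70 + 6404.32 + 487.97 = 75292.41
Import duty = 75292.41 × 8.5% = 6399.85
Buyer bears (A): 171.70 + 6404.32 + 487.97 + 960.93 + 270.55 + 595.23 = 8890.70
Landed cost (A) = invoice 68228.42 + 8890.70 + duty 6399.85 = 83518.97
Supplier B (FOB):
CIF value = FOB price + freight + insurance = 73112.84 + 6404.32 + 487.97 = 80005.13
Import duty = 80005.13 × 8.5% = 6800.44
Buyer bears (B): 6404.32 + 487.97 + 960.93 + 270.55 + 595.23 = 8719.00
Landed cost (B) = invoice 73112.84 + 8719.00 + duty 6800.44 = 88632.28
Difference = |83518.97 − 88632.28| = 5113.31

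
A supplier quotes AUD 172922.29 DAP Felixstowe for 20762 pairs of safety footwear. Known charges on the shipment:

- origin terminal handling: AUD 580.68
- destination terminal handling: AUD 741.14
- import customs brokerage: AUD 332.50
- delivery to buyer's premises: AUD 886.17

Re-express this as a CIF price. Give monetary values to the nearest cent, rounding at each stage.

CIF price: AUD 171294.98

Not relevant to the conversion: origin terminal — on the seller under both DAP and CIF; already in the DAP price and stays in the CIF price. brokerage — on the buyer under both terms; not part of either seller's price.
From DAP to CIF, the seller no longer bears: destination terminal, delivery.
CIF price = 172922.29 − 741.14 − 886.17 = 171294.98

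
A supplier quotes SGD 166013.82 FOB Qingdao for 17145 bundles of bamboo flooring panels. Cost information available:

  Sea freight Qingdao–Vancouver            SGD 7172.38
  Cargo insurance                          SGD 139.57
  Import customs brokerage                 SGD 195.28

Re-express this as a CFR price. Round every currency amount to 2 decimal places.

CFR price: SGD 173186.20

Not relevant to the conversion: brokerage, insurance — on the buyer under both terms; not part of either seller's price.
From FOB to CFR, the seller additionally bears: freight.
CFR price = 166013.82 + 7172.38 = 173186.20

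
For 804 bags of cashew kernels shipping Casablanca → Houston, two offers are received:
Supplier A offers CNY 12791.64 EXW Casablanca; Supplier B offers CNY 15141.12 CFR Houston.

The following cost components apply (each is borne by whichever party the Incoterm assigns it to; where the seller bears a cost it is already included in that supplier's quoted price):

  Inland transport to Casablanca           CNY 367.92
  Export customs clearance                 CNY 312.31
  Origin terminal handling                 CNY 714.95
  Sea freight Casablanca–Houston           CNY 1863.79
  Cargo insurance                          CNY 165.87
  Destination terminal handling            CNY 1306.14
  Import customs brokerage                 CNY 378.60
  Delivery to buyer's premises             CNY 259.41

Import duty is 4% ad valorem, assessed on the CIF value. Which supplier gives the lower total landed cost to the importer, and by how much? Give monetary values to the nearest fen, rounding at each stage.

Supplier B is cheaper by CNY 945.87

Supplier A (EXW):
CIF value = EXW price + inland to port + export clearance + origin terminal + freight + insurance = 12791.64 + 367.92 + 312.31 + 714.95 + 1863.79 + 165.87 = 16216.48
Import duty = 16216.48 × 4% = 648.66
Buyer bears (A): 367.92 + 312.31 + 714.95 + 1863.79 + 165.87 + 1306.14 + 378.60 + 259.41 = 5368.99
Landed cost (A) = invoice 12791.64 + 5368.99 + duty 648.66 = 18809.29
Supplier B (CFR):
CIF value = CFR price + insurance = 15141.12 + 165.87 = 15306.99
Import duty = 15306.99 × 4% = 612.28
Buyer bears (B): 165.87 + 1306.14 + 378.60 + 259.41 = 2110.02
Landed cost (B) = invoice 15141.12 + 2110.02 + duty 612.28 = 17863.42
Difference = |18809.29 − 17863.42| = 945.87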